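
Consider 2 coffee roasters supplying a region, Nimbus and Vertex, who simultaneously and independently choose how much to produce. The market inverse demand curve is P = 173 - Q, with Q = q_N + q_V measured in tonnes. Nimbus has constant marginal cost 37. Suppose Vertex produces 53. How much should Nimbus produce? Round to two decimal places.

With the rival's output fixed at 53, Nimbus's profit is π_N = (173 - 53 - q_N)q_N - (37q_N) = (120 - q_N)q_N - (37q_N).
∂π_N/∂q_N = 83 - 2q_N = 0, so q_N = 83/2.

41.50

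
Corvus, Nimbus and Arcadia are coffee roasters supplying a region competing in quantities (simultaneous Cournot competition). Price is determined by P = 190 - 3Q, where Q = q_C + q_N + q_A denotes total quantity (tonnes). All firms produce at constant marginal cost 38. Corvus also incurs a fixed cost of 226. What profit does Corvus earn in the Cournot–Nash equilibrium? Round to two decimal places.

255.33

A representative firm's profit is π_i = q_i(190 - 3Q) - 38q_i.
First-order condition (treating rivals' output as given): 152 - 6q_i - 3·Σ_{j≠i} q_j = 0.
By symmetry each firm produces the same amount; substituting Σ_{j≠i} q_j = 2q_i yields q_i = 152/12 = 38/3.
Price P = 190 - 3·38 = 76.
Corvus's profit: (76 - 38)·(38/3) - 226 = 766/3.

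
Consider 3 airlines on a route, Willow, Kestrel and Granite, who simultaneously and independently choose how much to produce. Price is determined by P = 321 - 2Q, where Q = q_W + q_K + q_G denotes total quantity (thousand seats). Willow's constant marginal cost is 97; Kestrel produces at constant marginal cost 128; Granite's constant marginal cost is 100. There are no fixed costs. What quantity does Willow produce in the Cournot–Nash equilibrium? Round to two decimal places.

Willow's profit: π_W = (321 - 2Q)q_W - (97q_W). Setting ∂π_W/∂q_W = 0: 224 - 4q_W - 2(q_K + q_G) = 0.
Kestrel's profit: π_K = (321 - 2Q)q_K - (128q_K). Setting ∂π_K/∂q_K = 0: 193 - 4q_K - 2(q_W + q_G) = 0.
Granite's first-order condition: 221 - 4q_G - 2(q_W + q_K) = 0.
Summing all 3 equations gives 638 − 8Q = 0, hence Q = 319/4.
Back-substituting: q_W = (224 − 319/2)/2 = 129/4, q_K = (193 − 319/2)/2 = 67/4, q_G = (221 − 319/2)/2 = 123/4.

32.25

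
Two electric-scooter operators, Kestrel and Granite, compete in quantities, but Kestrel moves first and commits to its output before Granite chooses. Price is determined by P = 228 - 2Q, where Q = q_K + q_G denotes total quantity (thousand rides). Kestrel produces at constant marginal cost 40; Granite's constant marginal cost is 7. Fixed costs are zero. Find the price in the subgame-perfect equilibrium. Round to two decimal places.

The follower Granite best-responds to any q_K: π_G = (228 - 2Q)q_G - 7q_G.
Follower FOC: 221 - 2q_K - 4q_G = 0, so q_G(q_K) = (221 - 2q_K)/4.
The leader anticipates this reaction. Substituting into P = 228 - 2Q gives P = 235/2 - q_K, so π_K = (235/2 - q_K)q_K - 40q_K.
Maximising: ∂π_K/∂q_K = 155/2 - 2q_K = 0, giving q_K = 155/4.
Then q_G = (221 - 2·(155/4))/4 = 287/8.
Total output Q = 597/8, so price P = 228 - 2·(597/8) = 315/4.

78.75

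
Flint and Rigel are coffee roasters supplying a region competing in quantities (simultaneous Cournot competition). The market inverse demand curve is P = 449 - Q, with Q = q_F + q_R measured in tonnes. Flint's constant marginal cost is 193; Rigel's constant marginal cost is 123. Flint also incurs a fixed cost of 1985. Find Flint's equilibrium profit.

Flint's profit: π_F = (449 - Q)q_F - (193q_F). Setting ∂π_F/∂q_F = 0: 256 - 2q_F - (q_R) = 0.
Rigel's profit: π_R = (449 - Q)q_R - (123q_R). Setting ∂π_R/∂q_R = 0: 326 - 2q_R - (q_F) = 0.
Rearranging gives the reaction functions q_F = (256 - q_R)/2 and q_R = (326 - q_F)/2.
Solving the pair: q_F = 62, q_R = 132.
Price P = 449 - 194 = 255.
Flint's profit: (255 - 193)·62 - 1985 = 1859.

1859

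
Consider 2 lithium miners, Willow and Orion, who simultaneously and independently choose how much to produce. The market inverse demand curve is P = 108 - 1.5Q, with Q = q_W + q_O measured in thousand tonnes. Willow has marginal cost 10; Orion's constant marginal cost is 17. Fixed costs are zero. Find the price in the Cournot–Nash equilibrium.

Willow's profit: π_W = (108 - 1.5Q)q_W - (10q_W). Setting ∂π_W/∂q_W = 0: 98 - 3q_W - (3/2)(q_O) = 0.
Orion's profit: π_O = (108 - 1.5Q)q_O - (17q_O). Setting ∂π_O/∂q_O = 0: 91 - 3q_O - (3/2)(q_W) = 0.
Rearranging gives the reaction functions q_W = (98 - (3/2)q_O)/3 and q_O = (91 - (3/2)q_W)/3.
Substituting one into the other gives q_W = 70/3 and q_O = 56/3.
Total output Q = 42, so price P = 108 - (3/2)·42 = 45.

45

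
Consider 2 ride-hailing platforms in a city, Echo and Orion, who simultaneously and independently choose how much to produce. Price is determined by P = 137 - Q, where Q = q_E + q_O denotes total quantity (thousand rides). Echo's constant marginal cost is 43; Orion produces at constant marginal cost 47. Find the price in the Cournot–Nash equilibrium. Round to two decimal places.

Echo's profit: π_E = (137 - Q)q_E - (43q_E). Setting ∂π_E/∂q_E = 0: 94 - 2q_E - (q_O) = 0.
Orion's profit: π_O = (137 - Q)q_O - (47q_O). Setting ∂π_O/∂q_O = 0: 90 - 2q_O - (q_E) = 0.
Rearranging gives the reaction functions q_E = (94 - q_O)/2 and q_O = (90 - q_E)/2.
Substituting one into the other gives q_E = 98/3 and q_O = 86/3.
Total output Q = 184/3, so price P = 137 - 184/3 = 227/3.

75.67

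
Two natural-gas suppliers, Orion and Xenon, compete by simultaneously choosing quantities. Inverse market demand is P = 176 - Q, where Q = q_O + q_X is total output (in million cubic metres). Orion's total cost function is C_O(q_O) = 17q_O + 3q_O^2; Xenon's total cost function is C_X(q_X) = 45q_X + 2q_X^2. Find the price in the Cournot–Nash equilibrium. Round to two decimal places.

Orion's profit: π_O = (176 - Q)q_O - (17q_O + 3q_O²). Setting ∂π_O/∂q_O = 0: 159 - 8q_O - (q_X) = 0.
Xenon's first-order condition: 131 - 6q_X - (q_O) = 0.
So q_O = (159 - q_X)/8 and q_X = (131 - q_O)/6.
Solving the pair: q_O = 823/47, q_X = 889/47.
Total output Q = 1712/47, so price P = 176 - 1712/47 = 139.5745.

139.57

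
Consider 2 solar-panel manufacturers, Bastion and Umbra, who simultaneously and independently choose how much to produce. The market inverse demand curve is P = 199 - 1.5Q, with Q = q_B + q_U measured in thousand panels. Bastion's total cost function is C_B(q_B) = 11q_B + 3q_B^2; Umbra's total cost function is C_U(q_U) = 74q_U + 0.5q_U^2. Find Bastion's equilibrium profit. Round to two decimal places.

Bastion's profit: π_B = (199 - 1.5Q)q_B - (11q_B + 3q_B²). Setting ∂π_B/∂q_B = 0: 188 - 9q_B - (3/2)(q_U) = 0.
Umbra's first-order condition: 125 - 4q_U - (3/2)(q_B) = 0.
Rearranging gives the reaction functions q_B = (188 - (3/2)q_U)/9 and q_U = (125 - (3/2)q_B)/4.
Solving the pair: q_B = 16.7259, q_U = 1124/45.
Price P = 199 - (3/2)·(1126/27) = 1228/9.
Bastion's profit: (1228/9)·16.7259 - 11·16.7259 - 3·16.7259² = 1258.9047.

1258.90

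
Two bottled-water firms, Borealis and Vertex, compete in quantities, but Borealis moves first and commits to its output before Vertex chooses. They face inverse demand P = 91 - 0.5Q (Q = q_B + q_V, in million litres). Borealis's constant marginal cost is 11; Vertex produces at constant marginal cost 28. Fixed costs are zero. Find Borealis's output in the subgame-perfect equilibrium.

The follower Vertex best-responds to any q_B: π_V = (91 - 0.5Q)q_V - 28q_V.
Setting the follower's marginal profit to zero, 63 - (1/2)q_B - q_V = 0, i.e. q_V = (63 - (1/2)q_B).
Borealis substitutes q_V(q_B) into its own profit: π_B = q_B(91 - (1/2)q_B - (63 - (1/2)q_B)/2) - 11q_B = (119/2 - (1/4)q_B)q_B - 11q_B.
Maximising: ∂π_B/∂q_B = 97/2 - (1/2)q_B = 0, giving q_B = 97.
Then q_V = (63 - (1/2)·97) = 29/2.

97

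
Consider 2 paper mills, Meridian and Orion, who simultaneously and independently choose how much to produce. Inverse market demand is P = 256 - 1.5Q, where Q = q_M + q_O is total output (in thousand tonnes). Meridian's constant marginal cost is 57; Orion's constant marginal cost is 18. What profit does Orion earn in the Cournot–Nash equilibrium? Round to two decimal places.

5683.63

Meridian's profit: π_M = (256 - 1.5Q)q_M - (57q_M). Setting ∂π_M/∂q_M = 0: 199 - 3q_M - (3/2)(q_O) = 0.
Orion's first-order condition: 238 - 3q_O - (3/2)(q_M) = 0.
Best responses: q_M = (199 - (3/2)q_O)/3, q_O = (238 - (3/2)q_M)/3.
Substituting one into the other gives q_M = 320/9 and q_O = 554/9.
Price P = 256 - (3/2)·(874/9) = 331/3.
Orion's profit: (331/3 - 18)·(554/9) = 5683.6296.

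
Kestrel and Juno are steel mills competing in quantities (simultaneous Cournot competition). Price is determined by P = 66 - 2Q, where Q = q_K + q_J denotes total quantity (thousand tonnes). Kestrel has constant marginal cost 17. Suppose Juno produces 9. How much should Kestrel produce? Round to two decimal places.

7.75

With the rival's output fixed at 9, Kestrel's profit is π_K = (66 - 2·9 - 2q_K)q_K - (17q_K) = (48 - 2q_K)q_K - (17q_K).
∂π_K/∂q_K = 31 - 4q_K = 0, so q_K = 31/4.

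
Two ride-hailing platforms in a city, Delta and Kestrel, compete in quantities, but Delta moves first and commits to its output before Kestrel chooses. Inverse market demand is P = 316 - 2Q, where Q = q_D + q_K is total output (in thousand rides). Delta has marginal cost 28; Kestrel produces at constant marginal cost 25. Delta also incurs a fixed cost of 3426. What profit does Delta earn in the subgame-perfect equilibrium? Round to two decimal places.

Solve by backward induction. Given q_D, the follower Kestrel maximises π_K = (316 - 2q_D - 2q_K)q_K - 25q_K.
Setting the follower's marginal profit to zero, 291 - 2q_D - 4q_K = 0, i.e. q_K = (291 - 2q_D)/4.
Delta substitutes q_K(q_D) into its own profit: π_D = q_D(316 - 2q_D - (291 - 2q_D)/2) - 28q_D = (341/2 - q_D)q_D - 28q_D.
Leader FOC: 285/2 - 2q_D = 0, so q_D = 285/4.
Then q_K = (291 - 2·(285/4))/4 = 297/8.
Price P = 316 - 2·(867/8) = 397/4.
Delta's profit: (397/4 - 28)·(285/4) - 3426 = 1650.5625.

1650.56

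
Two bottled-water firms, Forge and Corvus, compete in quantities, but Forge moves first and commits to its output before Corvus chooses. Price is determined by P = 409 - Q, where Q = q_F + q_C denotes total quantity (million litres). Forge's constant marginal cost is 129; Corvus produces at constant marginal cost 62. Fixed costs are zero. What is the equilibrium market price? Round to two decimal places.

The follower Corvus best-responds to any q_F: π_C = (409 - Q)q_C - 62q_C.
Follower FOC: 347 - q_F - 2q_C = 0, so q_C(q_F) = (347 - q_F)/2.
The leader anticipates this reaction. Substituting into P = 409 - Q gives P = 471/2 - (1/2)q_F, so π_F = (471/2 - (1/2)q_F)q_F - 129q_F.
Maximising: ∂π_F/∂q_F = 213/2 - q_F = 0, giving q_F = 213/2.
Then q_C = (347 - 213/2)/2 = 481/4.
Total output Q = 907/4, so price P = 409 - 907/4 = 729/4.

182.25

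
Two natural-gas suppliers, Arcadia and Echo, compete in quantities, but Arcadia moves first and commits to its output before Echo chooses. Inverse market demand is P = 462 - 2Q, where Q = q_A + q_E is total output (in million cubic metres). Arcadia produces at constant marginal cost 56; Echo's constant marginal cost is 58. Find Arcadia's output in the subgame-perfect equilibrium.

The follower Echo best-responds to any q_A: π_E = (462 - 2Q)q_E - 58q_E.
∂π_E/∂q_E = 404 - 2q_A - 4q_E = 0 gives the reaction function q_E = (404 - 2q_A)/4.
Arcadia substitutes q_E(q_A) into its own profit: π_A = q_A(462 - 2q_A - (404 - 2q_A)/2) - 56q_A = (260 - q_A)q_A - 56q_A.
Leader FOC: 204 - 2q_A = 0, so q_A = 102.
Then q_E = (404 - 2·102)/4 = 50.

102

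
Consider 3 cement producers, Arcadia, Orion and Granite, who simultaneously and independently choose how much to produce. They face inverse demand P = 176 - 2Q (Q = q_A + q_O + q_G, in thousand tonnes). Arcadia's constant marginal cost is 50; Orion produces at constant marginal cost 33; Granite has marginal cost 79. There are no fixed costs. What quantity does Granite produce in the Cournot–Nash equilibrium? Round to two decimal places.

2.75

Arcadia's profit: π_A = (176 - 2Q)q_A - (50q_A). Setting ∂π_A/∂q_A = 0: 126 - 4q_A - 2(q_O + q_G) = 0.
Orion's first-order condition: 143 - 4q_O - 2(q_A + q_G) = 0.
Granite's first-order condition: 97 - 4q_G - 2(q_A + q_O) = 0.
Adding the 3 conditions: 366 − 4Q − 4Q = 0, i.e. Q = 183/4.
Back-substituting: q_A = (126 − 183/2)/2 = 69/4, q_O = (143 − 183/2)/2 = 103/4, q_G = (97 − 183/2)/2 = 11/4.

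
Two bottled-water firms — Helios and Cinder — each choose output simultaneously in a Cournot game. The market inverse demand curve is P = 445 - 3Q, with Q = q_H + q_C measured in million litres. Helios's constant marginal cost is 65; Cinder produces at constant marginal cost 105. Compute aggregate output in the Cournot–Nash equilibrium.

Helios's profit: π_H = (445 - 3Q)q_H - (65q_H). Setting ∂π_H/∂q_H = 0: 380 - 6q_H - 3(q_C) = 0.
Cinder's first-order condition: 340 - 6q_C - 3(q_H) = 0.
Rearranging gives the reaction functions q_H = (380 - 3q_C)/6 and q_C = (340 - 3q_H)/6.
Substituting one into the other gives q_H = 140/3 and q_C = 100/3.
Total output Q = 140/3 + 100/3 = 80.

80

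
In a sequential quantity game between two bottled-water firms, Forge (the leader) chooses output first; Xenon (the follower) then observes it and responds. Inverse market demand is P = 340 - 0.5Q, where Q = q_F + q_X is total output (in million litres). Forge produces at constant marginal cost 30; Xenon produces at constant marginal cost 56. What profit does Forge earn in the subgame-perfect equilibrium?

Solve by backward induction. Given q_F, the follower Xenon maximises π_X = (340 - (1/2)q_F - (1/2)q_X)q_X - 56q_X.
∂π_X/∂q_X = 284 - (1/2)q_F - q_X = 0 gives the reaction function q_X = (284 - (1/2)q_F).
Forge substitutes q_X(q_F) into its own profit: π_F = q_F(340 - (1/2)q_F - (284 - (1/2)q_F)/2) - 30q_F = (198 - (1/4)q_F)q_F - 30q_F.
Leader FOC: 168 - (1/2)q_F = 0, so q_F = 336.
Then q_X = (284 - (1/2)·336) = 116.
Price P = 340 - (1/2)·452 = 114.
Forge's profit: (114 - 30)·336 = 28224.

28224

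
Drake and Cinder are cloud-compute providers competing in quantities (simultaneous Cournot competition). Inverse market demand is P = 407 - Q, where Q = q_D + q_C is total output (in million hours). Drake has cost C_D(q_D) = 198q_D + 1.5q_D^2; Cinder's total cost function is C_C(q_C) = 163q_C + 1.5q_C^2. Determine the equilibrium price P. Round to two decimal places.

331.50

Drake's profit: π_D = (407 - Q)q_D - (198q_D + (3/2)q_D²). Setting ∂π_D/∂q_D = 0: 209 - 5q_D - (q_C) = 0.
Cinder's profit: π_C = (407 - Q)q_C - (163q_C + (3/2)q_C²). Setting ∂π_C/∂q_C = 0: 244 - 5q_C - (q_D) = 0.
Best responses: q_D = (209 - q_C)/5, q_C = (244 - q_D)/5.
Solving the pair: q_D = 267/8, q_C = 337/8.
Total output Q = 151/2, so price P = 407 - 151/2 = 663/2.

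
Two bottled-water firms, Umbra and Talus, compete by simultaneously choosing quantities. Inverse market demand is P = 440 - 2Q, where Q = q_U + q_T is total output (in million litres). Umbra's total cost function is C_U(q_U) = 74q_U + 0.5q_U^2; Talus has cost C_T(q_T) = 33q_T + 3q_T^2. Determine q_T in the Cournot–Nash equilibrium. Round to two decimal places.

28.33

Umbra's profit: π_U = (440 - 2Q)q_U - (74q_U + (1/2)q_U²). Setting ∂π_U/∂q_U = 0: 366 - 5q_U - 2(q_T) = 0.
Talus's profit: π_T = (440 - 2Q)q_T - (33q_T + 3q_T²). Setting ∂π_T/∂q_T = 0: 407 - 10q_T - 2(q_U) = 0.
So q_U = (366 - 2q_T)/5 and q_T = (407 - 2q_U)/10.
Substituting one into the other gives q_U = 1423/23 and q_T = 1303/46.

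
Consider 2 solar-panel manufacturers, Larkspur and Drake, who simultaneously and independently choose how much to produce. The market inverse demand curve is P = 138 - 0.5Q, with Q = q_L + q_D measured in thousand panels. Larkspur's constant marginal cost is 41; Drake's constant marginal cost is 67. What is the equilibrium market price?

82

Larkspur's profit: π_L = (138 - 0.5Q)q_L - (41q_L). Setting ∂π_L/∂q_L = 0: 97 - q_L - (1/2)(q_D) = 0.
Drake's first-order condition: 71 - q_D - (1/2)(q_L) = 0.
Best responses: q_L = (97 - (1/2)q_D), q_D = (71 - (1/2)q_L).
Solving the pair: q_L = 82, q_D = 30.
Total output Q = 112, so price P = 138 - (1/2)·112 = 82.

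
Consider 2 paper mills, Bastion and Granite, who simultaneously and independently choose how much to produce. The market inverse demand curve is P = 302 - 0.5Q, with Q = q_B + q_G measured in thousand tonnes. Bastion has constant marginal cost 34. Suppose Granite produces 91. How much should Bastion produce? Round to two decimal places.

With the rival's output fixed at 91, Bastion's profit is π_B = (302 - (1/2)·91 - (1/2)q_B)q_B - (34q_B) = (513/2 - (1/2)q_B)q_B - (34q_B).
∂π_B/∂q_B = 445/2 - q_B = 0, so q_B = 445/2.

222.50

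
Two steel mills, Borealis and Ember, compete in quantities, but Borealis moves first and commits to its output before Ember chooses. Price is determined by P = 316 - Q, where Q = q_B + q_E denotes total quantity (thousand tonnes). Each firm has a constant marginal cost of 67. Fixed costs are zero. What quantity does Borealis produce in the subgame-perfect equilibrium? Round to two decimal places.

The follower Ember best-responds to any q_B: π_E = (316 - Q)q_E - 67q_E.
Setting the follower's marginal profit to zero, 249 - q_B - 2q_E = 0, i.e. q_E = (249 - q_B)/2.
The leader anticipates this reaction. Substituting into P = 316 - Q gives P = 383/2 - (1/2)q_B, so π_B = (383/2 - (1/2)q_B)q_B - 67q_B.
Maximising: ∂π_B/∂q_B = 249/2 - q_B = 0, giving q_B = 249/2.
Then q_E = (249 - 249/2)/2 = 249/4.

124.50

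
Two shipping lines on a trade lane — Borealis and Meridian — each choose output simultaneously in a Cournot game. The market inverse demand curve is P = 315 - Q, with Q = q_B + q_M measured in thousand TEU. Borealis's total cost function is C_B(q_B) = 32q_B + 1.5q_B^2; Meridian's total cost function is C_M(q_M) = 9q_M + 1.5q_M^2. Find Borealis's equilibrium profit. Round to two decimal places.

5338.03

Borealis's profit: π_B = (315 - Q)q_B - (32q_B + (3/2)q_B²). Setting ∂π_B/∂q_B = 0: 283 - 5q_B - (q_M) = 0.
Meridian's first-order condition: 306 - 5q_M - (q_B) = 0.
So q_B = (283 - q_M)/5 and q_M = (306 - q_B)/5.
Solving the pair: q_B = 1109/24, q_M = 1247/24.
Price P = 315 - 589/6 = 1301/6.
Borealis's profit: (1301/6)·(1109/24) - 32·(1109/24) - (3/2)(1109/24)² = 5338.0252.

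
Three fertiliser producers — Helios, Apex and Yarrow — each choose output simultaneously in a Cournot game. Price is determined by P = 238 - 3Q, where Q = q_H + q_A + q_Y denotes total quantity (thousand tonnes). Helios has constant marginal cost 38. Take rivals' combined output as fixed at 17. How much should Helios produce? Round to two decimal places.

With rivals' combined output fixed at 17, Helios's profit is π_H = (238 - 3·17 - 3q_H)q_H - (38q_H) = (187 - 3q_H)q_H - (38q_H).
∂π_H/∂q_H = 149 - 6q_H = 0, so q_H = 149/6.

24.83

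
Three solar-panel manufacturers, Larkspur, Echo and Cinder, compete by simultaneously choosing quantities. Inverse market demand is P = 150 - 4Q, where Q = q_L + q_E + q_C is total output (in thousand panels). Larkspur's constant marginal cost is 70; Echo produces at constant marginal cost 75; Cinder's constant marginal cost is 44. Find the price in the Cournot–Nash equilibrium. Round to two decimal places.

Larkspur's profit: π_L = (150 - 4Q)q_L - (70q_L). Setting ∂π_L/∂q_L = 0: 80 - 8q_L - 4(q_E + q_C) = 0.
Echo's profit: π_E = (150 - 4Q)q_E - (75q_E). Setting ∂π_E/∂q_E = 0: 75 - 8q_E - 4(q_L + q_C) = 0.
Cinder's first-order condition: 106 - 8q_C - 4(q_L + q_E) = 0.
Adding the 3 first-order conditions: 261 − 16Q = 0, so Q = 261/16.
Back-substituting: q_L = (80 − 261/4)/4 = 59/16, q_E = (75 − 261/4)/4 = 39/16, q_C = (106 − 261/4)/4 = 163/16.
Total output Q = 261/16, so price P = 150 - 4·(261/16) = 339/4.

84.75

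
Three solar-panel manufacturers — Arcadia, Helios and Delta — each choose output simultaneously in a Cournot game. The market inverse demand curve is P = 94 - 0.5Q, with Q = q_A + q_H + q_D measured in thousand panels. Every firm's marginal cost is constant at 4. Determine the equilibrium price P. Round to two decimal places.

Each firm earns π_i = (94 - 0.5Q)q_i - 4q_i.
First-order condition (treating rivals' output as given): 90 - q_i - (1/2)·Σ_{j≠i} q_j = 0.
With identical firms every q_j equals q_i, so Σ_{j≠i} q_j = 2q_i and 90 = 2q_i, giving q_i = 45.
Total output Q = 135, so price P = 94 - (1/2)·135 = 53/2.

26.50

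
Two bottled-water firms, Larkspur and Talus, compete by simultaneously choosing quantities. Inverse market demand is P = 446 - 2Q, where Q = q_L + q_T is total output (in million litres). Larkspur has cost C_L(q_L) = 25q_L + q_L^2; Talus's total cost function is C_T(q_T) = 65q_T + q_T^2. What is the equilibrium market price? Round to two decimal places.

Larkspur's profit: π_L = (446 - 2Q)q_L - (25q_L + q_L²). Setting ∂π_L/∂q_L = 0: 421 - 6q_L - 2(q_T) = 0.
Talus's first-order condition: 381 - 6q_T - 2(q_L) = 0.
Best responses: q_L = (421 - 2q_T)/6, q_T = (381 - 2q_L)/6.
Substituting one into the other gives q_L = 441/8 and q_T = 361/8.
Total output Q = 401/4, so price P = 446 - 2·(401/4) = 491/2.

245.50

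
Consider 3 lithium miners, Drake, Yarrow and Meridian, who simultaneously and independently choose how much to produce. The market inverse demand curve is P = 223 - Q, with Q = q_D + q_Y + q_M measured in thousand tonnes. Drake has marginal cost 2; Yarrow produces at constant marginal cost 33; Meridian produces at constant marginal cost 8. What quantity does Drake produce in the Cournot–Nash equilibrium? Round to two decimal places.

64.50

Drake's profit: π_D = (223 - Q)q_D - (2q_D). Setting ∂π_D/∂q_D = 0: 221 - 2q_D - (q_Y + q_M) = 0.
Yarrow's profit: π_Y = (223 - Q)q_Y - (33q_Y). Setting ∂π_Y/∂q_Y = 0: 190 - 2q_Y - (q_D + q_M) = 0.
Meridian's profit: π_M = (223 - Q)q_M - (8q_M). Setting ∂π_M/∂q_M = 0: 215 - 2q_M - (q_D + q_Y) = 0.
Summing all 3 equations gives 626 − 4Q = 0, hence Q = 313/2.
Back-substituting: q_D = (221 − 313/2) = 129/2, q_Y = (190 − 313/2) = 67/2, q_M = (215 − 313/2) = 117/2.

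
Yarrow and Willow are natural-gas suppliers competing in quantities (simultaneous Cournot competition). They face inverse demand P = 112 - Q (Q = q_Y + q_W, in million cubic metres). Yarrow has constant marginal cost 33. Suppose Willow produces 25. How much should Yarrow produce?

With the rival's output fixed at 25, Yarrow's profit is π_Y = (112 - 25 - q_Y)q_Y - (33q_Y) = (87 - q_Y)q_Y - (33q_Y).
∂π_Y/∂q_Y = 54 - 2q_Y = 0, so q_Y = 27.

27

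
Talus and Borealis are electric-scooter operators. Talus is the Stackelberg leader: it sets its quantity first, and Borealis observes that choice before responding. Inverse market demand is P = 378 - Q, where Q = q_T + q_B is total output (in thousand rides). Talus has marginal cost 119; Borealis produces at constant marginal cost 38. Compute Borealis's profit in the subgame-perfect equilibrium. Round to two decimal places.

15750.25

Solve by backward induction. Given q_T, the follower Borealis maximises π_B = (378 - q_T - q_B)q_B - 38q_B.
Setting the follower's marginal profit to zero, 340 - q_T - 2q_B = 0, i.e. q_B = (340 - q_T)/2.
The leader anticipates this reaction. Substituting into P = 378 - Q gives P = 208 - (1/2)q_T, so π_T = (208 - (1/2)q_T)q_T - 119q_T.
The leader's first-order condition 89 - q_T = 0 yields q_T = 89.
Then q_B = (340 - 89)/2 = 251/2.
Price P = 378 - 429/2 = 327/2.
Borealis's profit: (327/2 - 38)·(251/2) = 15750.2500.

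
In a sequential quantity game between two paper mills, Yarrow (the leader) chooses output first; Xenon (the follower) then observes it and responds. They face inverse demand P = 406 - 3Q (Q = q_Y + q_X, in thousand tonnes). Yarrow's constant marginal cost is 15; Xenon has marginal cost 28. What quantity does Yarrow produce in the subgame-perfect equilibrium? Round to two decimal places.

Solve by backward induction. Given q_Y, the follower Xenon maximises π_X = (406 - 3q_Y - 3q_X)q_X - 28q_X.
∂π_X/∂q_X = 378 - 3q_Y - 6q_X = 0 gives the reaction function q_X = (378 - 3q_Y)/6.
The leader anticipates this reaction. Substituting into P = 406 - 3Q gives P = 217 - (3/2)q_Y, so π_Y = (217 - (3/2)q_Y)q_Y - 15q_Y.
Maximising: ∂π_Y/∂q_Y = 202 - 3q_Y = 0, giving q_Y = 202/3.
Then q_X = (378 - 3·(202/3))/6 = 88/3.

67.33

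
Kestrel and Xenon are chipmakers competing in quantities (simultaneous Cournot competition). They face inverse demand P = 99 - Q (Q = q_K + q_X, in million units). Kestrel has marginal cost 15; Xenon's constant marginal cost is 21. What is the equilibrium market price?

Kestrel's profit: π_K = (99 - Q)q_K - (15q_K). Setting ∂π_K/∂q_K = 0: 84 - 2q_K - (q_X) = 0.
Xenon's profit: π_X = (99 - Q)q_X - (21q_X). Setting ∂π_X/∂q_X = 0: 78 - 2q_X - (q_K) = 0.
Rearranging gives the reaction functions q_K = (84 - q_X)/2 and q_X = (78 - q_K)/2.
Solving the pair: q_K = 30, q_X = 24.
Total output Q = 54, so price P = 99 - 54 = 45.

45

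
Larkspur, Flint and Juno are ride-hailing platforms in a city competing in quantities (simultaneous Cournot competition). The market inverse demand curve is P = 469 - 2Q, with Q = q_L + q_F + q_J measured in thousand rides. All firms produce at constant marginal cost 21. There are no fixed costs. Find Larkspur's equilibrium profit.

6272

A representative firm's profit is π_i = q_i(469 - 2Q) - 21q_i.
Setting ∂π_i/∂q_i = 0 with rivals' quantities fixed: 448 - 4q_i - 2·Σ_{j≠i} q_j = 0.
With identical firms every q_j equals q_i, so Σ_{j≠i} q_j = 2q_i and 448 = 8q_i, giving q_i = 56.
Price P = 469 - 2·168 = 133.
Larkspur's profit: (133 - 21)·56 = 6272.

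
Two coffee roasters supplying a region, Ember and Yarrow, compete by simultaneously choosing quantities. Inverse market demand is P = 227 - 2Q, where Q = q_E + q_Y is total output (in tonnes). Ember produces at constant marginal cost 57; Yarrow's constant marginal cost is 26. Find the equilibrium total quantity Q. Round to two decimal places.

Ember's profit: π_E = (227 - 2Q)q_E - (57q_E). Setting ∂π_E/∂q_E = 0: 170 - 4q_E - 2(q_Y) = 0.
Yarrow's first-order condition: 201 - 4q_Y - 2(q_E) = 0.
Rearranging gives the reaction functions q_E = (170 - 2q_Y)/4 and q_Y = (201 - 2q_E)/4.
Solving the pair: q_E = 139/6, q_Y = 116/3.
Total output Q = 139/6 + 116/3 = 371/6.

61.83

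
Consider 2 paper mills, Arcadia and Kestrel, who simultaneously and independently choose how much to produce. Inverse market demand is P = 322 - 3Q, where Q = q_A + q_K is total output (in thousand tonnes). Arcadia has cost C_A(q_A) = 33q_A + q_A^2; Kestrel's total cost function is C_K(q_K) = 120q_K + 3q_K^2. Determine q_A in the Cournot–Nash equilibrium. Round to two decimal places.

32.90

Arcadia's profit: π_A = (322 - 3Q)q_A - (33q_A + q_A²). Setting ∂π_A/∂q_A = 0: 289 - 8q_A - 3(q_K) = 0.
Kestrel's profit: π_K = (322 - 3Q)q_K - (120q_K + 3q_K²). Setting ∂π_K/∂q_K = 0: 202 - 12q_K - 3(q_A) = 0.
So q_A = (289 - 3q_K)/8 and q_K = (202 - 3q_A)/12.
Substituting one into the other gives q_A = 954/29 and q_K = 749/87.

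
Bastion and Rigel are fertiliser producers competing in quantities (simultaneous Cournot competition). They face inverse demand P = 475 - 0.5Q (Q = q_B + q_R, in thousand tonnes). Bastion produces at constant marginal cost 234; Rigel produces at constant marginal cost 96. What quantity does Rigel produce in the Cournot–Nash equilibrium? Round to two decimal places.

344.67

Bastion's profit: π_B = (475 - 0.5Q)q_B - (234q_B). Setting ∂π_B/∂q_B = 0: 241 - q_B - (1/2)(q_R) = 0.
Rigel's profit: π_R = (475 - 0.5Q)q_R - (96q_R). Setting ∂π_R/∂q_R = 0: 379 - q_R - (1/2)(q_B) = 0.
Rearranging gives the reaction functions q_B = (241 - (1/2)q_R) and q_R = (379 - (1/2)q_B).
Substituting one into the other gives q_B = 206/3 and q_R = 1034/3.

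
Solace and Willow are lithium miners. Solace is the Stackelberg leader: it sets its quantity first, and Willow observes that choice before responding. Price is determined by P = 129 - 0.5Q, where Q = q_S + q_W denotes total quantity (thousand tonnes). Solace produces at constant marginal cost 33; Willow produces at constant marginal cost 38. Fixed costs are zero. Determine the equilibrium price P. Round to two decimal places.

The follower Willow best-responds to any q_S: π_W = (129 - 0.5Q)q_W - 38q_W.
Follower FOC: 91 - (1/2)q_S - q_W = 0, so q_W(q_S) = (91 - (1/2)q_S).
The leader anticipates this reaction. Substituting into P = 129 - 0.5Q gives P = 167/2 - (1/4)q_S, so π_S = (167/2 - (1/4)q_S)q_S - 33q_S.
Maximising: ∂π_S/∂q_S = 101/2 - (1/2)q_S = 0, giving q_S = 101.
Then q_W = (91 - (1/2)·101) = 81/2.
Total output Q = 283/2, so price P = 129 - (1/2)·(283/2) = 233/4.

58.25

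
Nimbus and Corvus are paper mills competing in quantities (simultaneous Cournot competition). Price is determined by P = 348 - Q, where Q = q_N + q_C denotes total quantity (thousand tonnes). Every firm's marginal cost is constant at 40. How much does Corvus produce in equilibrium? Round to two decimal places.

A representative firm's profit is π_i = q_i(348 - Q) - 40q_i.
First-order condition (treating rivals' output as given): 308 - 2q_i - q_j = 0.
With identical firms every q_j equals q_i, so q_j = q_i and 308 = 3q_i, giving q_i = 308/3.

102.67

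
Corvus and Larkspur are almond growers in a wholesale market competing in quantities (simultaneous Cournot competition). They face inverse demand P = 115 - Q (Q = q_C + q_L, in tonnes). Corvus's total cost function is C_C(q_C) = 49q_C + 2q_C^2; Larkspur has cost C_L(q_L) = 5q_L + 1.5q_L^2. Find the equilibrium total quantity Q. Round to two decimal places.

28.07

Corvus's profit: π_C = (115 - Q)q_C - (49q_C + 2q_C²). Setting ∂π_C/∂q_C = 0: 66 - 6q_C - (q_L) = 0.
Larkspur's profit: π_L = (115 - Q)q_L - (5q_L + (3/2)q_L²). Setting ∂π_L/∂q_L = 0: 110 - 5q_L - (q_C) = 0.
Rearranging gives the reaction functions q_C = (66 - q_L)/6 and q_L = (110 - q_C)/5.
Substituting one into the other gives q_C = 220/29 and q_L = 594/29.
Total output Q = 220/29 + 594/29 = 814/29.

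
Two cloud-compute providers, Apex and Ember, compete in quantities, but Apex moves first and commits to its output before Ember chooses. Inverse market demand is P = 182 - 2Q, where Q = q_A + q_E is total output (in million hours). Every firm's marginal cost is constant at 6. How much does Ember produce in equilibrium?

The follower Ember best-responds to any q_A: π_E = (182 - 2Q)q_E - 6q_E.
Follower FOC: 176 - 2q_A - 4q_E = 0, so q_E(q_A) = (176 - 2q_A)/4.
Apex substitutes q_E(q_A) into its own profit: π_A = q_A(182 - 2q_A - (176 - 2q_A)/2) - 6q_A = (94 - q_A)q_A - 6q_A.
Maximising: ∂π_A/∂q_A = 88 - 2q_A = 0, giving q_A = 44.
Then q_E = (176 - 2·44)/4 = 22.

22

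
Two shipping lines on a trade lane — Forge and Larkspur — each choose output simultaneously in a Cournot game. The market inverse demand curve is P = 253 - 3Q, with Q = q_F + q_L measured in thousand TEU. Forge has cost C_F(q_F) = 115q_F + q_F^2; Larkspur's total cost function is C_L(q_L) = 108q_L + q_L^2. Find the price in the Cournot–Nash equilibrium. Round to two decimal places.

175.82

Forge's profit: π_F = (253 - 3Q)q_F - (115q_F + q_F²). Setting ∂π_F/∂q_F = 0: 138 - 8q_F - 3(q_L) = 0.
Larkspur's profit: π_L = (253 - 3Q)q_L - (108q_L + q_L²). Setting ∂π_L/∂q_L = 0: 145 - 8q_L - 3(q_F) = 0.
Best responses: q_F = (138 - 3q_L)/8, q_L = (145 - 3q_F)/8.
Solving the pair: q_F = 669/55, q_L = 746/55.
Total output Q = 283/11, so price P = 253 - 3·(283/11) = 1934/11.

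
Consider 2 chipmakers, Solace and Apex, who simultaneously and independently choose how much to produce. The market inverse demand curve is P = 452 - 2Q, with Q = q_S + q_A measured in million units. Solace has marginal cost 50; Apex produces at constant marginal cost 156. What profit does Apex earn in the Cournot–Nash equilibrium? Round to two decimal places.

Solace's profit: π_S = (452 - 2Q)q_S - (50q_S). Setting ∂π_S/∂q_S = 0: 402 - 4q_S - 2(q_A) = 0.
Apex's profit: π_A = (452 - 2Q)q_A - (156q_A). Setting ∂π_A/∂q_A = 0: 296 - 4q_A - 2(q_S) = 0.
So q_S = (402 - 2q_A)/4 and q_A = (296 - 2q_S)/4.
Solving the pair: q_S = 254/3, q_A = 95/3.
Price P = 452 - 2·(349/3) = 658/3.
Apex's profit: (658/3 - 156)·(95/3) = 2005.5556.

2005.56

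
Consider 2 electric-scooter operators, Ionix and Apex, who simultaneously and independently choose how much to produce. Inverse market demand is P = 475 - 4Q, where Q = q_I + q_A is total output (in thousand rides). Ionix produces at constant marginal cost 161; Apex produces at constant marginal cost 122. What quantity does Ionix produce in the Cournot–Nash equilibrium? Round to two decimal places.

Ionix's profit: π_I = (475 - 4Q)q_I - (161q_I). Setting ∂π_I/∂q_I = 0: 314 - 8q_I - 4(q_A) = 0.
Apex's first-order condition: 353 - 8q_A - 4(q_I) = 0.
So q_I = (314 - 4q_A)/8 and q_A = (353 - 4q_I)/8.
Substituting one into the other gives q_I = 275/12 and q_A = 98/3.

22.92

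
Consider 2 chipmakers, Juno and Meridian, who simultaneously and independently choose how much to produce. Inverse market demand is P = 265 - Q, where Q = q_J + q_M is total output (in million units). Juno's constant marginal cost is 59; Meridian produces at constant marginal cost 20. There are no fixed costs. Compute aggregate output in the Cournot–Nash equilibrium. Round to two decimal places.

150.33

Juno's profit: π_J = (265 - Q)q_J - (59q_J). Setting ∂π_J/∂q_J = 0: 206 - 2q_J - (q_M) = 0.
Meridian's profit: π_M = (265 - Q)q_M - (20q_M). Setting ∂π_M/∂q_M = 0: 245 - 2q_M - (q_J) = 0.
Best responses: q_J = (206 - q_M)/2, q_M = (245 - q_J)/2.
Substituting one into the other gives q_J = 167/3 and q_M = 284/3.
Total output Q = 167/3 + 284/3 = 451/3.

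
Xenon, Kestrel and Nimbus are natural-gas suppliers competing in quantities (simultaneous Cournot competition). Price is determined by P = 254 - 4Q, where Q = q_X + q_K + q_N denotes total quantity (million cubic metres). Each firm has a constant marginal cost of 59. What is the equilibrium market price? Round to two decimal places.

Each firm earns π_i = (254 - 4Q)q_i - 59q_i.
Setting ∂π_i/∂q_i = 0 with rivals' quantities fixed: 195 - 8q_i - 4·Σ_{j≠i} q_j = 0.
By symmetry each firm produces the same amount; substituting Σ_{j≠i} q_j = 2q_i yields q_i = 195/16.
Total output Q = 585/16, so price P = 254 - 4·(585/16) = 431/4.

107.75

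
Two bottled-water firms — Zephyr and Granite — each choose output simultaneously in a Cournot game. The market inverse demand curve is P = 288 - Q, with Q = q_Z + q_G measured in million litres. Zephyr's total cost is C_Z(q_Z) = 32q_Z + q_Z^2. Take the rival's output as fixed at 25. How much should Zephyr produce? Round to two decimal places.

57.75

With the rival's output fixed at 25, Zephyr's profit is π_Z = (288 - 25 - q_Z)q_Z - (32q_Z + q_Z²) = (263 - q_Z)q_Z - (32q_Z + q_Z²).
∂π_Z/∂q_Z = 231 - 4q_Z = 0, so q_Z = 231/4.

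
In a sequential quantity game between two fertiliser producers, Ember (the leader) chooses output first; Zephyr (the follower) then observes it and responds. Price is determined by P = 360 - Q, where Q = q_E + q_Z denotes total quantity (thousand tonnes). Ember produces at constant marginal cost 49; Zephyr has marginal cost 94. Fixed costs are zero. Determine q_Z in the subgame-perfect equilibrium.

Solve by backward induction. Given q_E, the follower Zephyr maximises π_Z = (360 - q_E - q_Z)q_Z - 94q_Z.
Setting the follower's marginal profit to zero, 266 - q_E - 2q_Z = 0, i.e. q_Z = (266 - q_E)/2.
The leader anticipates this reaction. Substituting into P = 360 - Q gives P = 227 - (1/2)q_E, so π_E = (227 - (1/2)q_E)q_E - 49q_E.
The leader's first-order condition 178 - q_E = 0 yields q_E = 178.
Then q_Z = (266 - 178)/2 = 44.

44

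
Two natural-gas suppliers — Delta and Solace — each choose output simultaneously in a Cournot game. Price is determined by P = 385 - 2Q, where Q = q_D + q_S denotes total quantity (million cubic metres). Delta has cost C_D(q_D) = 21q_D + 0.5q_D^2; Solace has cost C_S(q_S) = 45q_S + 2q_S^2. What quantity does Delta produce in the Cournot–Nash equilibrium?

Delta's profit: π_D = (385 - 2Q)q_D - (21q_D + (1/2)q_D²). Setting ∂π_D/∂q_D = 0: 364 - 5q_D - 2(q_S) = 0.
Solace's profit: π_S = (385 - 2Q)q_S - (45q_S + 2q_S²). Setting ∂π_S/∂q_S = 0: 340 - 8q_S - 2(q_D) = 0.
So q_D = (364 - 2q_S)/5 and q_S = (340 - 2q_D)/8.
Substituting one into the other gives q_D = 62 and q_S = 27.

62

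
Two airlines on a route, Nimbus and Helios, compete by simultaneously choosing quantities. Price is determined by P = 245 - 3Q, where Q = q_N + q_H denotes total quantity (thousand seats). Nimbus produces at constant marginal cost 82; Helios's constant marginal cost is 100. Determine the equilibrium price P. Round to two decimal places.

Nimbus's profit: π_N = (245 - 3Q)q_N - (82q_N). Setting ∂π_N/∂q_N = 0: 163 - 6q_N - 3(q_H) = 0.
Helios's profit: π_H = (245 - 3Q)q_H - (100q_H). Setting ∂π_H/∂q_H = 0: 145 - 6q_H - 3(q_N) = 0.
So q_N = (163 - 3q_H)/6 and q_H = (145 - 3q_N)/6.
Substituting one into the other gives q_N = 181/9 and q_H = 127/9.
Total output Q = 308/9, so price P = 245 - 3·(308/9) = 427/3.

142.33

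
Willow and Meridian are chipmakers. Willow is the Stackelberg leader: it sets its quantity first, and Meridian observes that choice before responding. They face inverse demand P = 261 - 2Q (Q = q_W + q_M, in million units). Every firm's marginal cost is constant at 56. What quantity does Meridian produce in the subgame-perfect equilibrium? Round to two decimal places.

25.63

Solve by backward induction. Given q_W, the follower Meridian maximises π_M = (261 - 2q_W - 2q_M)q_M - 56q_M.
Setting the follower's marginal profit to zero, 205 - 2q_W - 4q_M = 0, i.e. q_M = (205 - 2q_W)/4.
The leader anticipates this reaction. Substituting into P = 261 - 2Q gives P = 317/2 - q_W, so π_W = (317/2 - q_W)q_W - 56q_W.
The leader's first-order condition 205/2 - 2q_W = 0 yields q_W = 205/4.
Then q_M = (205 - 2·(205/4))/4 = 205/8.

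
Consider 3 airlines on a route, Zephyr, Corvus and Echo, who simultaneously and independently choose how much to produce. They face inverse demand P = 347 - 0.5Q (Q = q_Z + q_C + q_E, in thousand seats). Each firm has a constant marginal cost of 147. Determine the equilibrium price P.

197

A representative firm's profit is π_i = q_i(347 - 0.5Q) - 147q_i.
First-order condition (treating rivals' output as given): 200 - q_i - (1/2)·Σ_{j≠i} q_j = 0.
With identical firms every q_j equals q_i, so Σ_{j≠i} q_j = 2q_i and 200 = 2q_i, giving q_i = 100.
Total output Q = 300, so price P = 347 - (1/2)·300 = 197.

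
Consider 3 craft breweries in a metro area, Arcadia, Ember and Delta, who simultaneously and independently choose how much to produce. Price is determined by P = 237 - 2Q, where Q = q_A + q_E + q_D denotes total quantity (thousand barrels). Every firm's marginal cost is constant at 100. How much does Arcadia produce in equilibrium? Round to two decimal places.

17.13

A representative firm's profit is π_i = q_i(237 - 2Q) - 100q_i.
First-order condition (treating rivals' output as given): 137 - 4q_i - 2·Σ_{j≠i} q_j = 0.
By symmetry each firm produces the same amount; substituting Σ_{j≠i} q_j = 2q_i yields q_i = 137/8.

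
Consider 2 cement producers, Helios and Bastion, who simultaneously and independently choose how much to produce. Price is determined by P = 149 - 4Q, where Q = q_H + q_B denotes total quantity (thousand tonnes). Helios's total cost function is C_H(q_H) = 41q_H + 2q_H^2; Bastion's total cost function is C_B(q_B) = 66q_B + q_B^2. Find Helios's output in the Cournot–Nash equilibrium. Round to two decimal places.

7.19

Helios's profit: π_H = (149 - 4Q)q_H - (41q_H + 2q_H²). Setting ∂π_H/∂q_H = 0: 108 - 12q_H - 4(q_B) = 0.
Bastion's profit: π_B = (149 - 4Q)q_B - (66q_B + q_B²). Setting ∂π_B/∂q_B = 0: 83 - 10q_B - 4(q_H) = 0.
Best responses: q_H = (108 - 4q_B)/12, q_B = (83 - 4q_H)/10.
Solving the pair: q_H = 187/26, q_B = 141/26.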